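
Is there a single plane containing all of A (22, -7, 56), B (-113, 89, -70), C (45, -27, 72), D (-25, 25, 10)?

Yes

With A as base: AB = (-135, 96, -126), AC = (23, -20, 16), AD = (-47, 32, -46).
AC × AD = (408, 306, -204).
AB · (AC × AD) = 0.
The scalar triple product vanishes, so the four points are coplanar.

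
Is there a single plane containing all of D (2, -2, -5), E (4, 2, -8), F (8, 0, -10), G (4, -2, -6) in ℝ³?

No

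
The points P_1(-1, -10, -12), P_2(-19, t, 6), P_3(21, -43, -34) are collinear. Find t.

17

Collinearity requires P_1P_2 × P_1P_3 = 0; each component is linear in t.
The x-component gives (-22)t + (374) = 0, so t = 17.
The remaining components then also vanish.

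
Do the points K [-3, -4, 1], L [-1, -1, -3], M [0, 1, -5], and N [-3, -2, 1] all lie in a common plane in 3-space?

A normal to the plane through K, L, M is n = KL × KM = (2, 0, 1).
The plane has equation n·P = -5. For N: n·N = -5.
Equal, so N lies in the plane and all four are coplanar.

Yes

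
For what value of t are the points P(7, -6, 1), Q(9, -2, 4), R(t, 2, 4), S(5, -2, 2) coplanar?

5

The points are coplanar iff PQ · (PR × PS) = 0.
Expanding, this is linear in t: (8)t + (-40) = 0.
So t = 5.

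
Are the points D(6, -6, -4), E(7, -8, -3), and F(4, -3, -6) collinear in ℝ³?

No

DE = (1, -2, 1), DF = (-2, 3, -2).
Comparing components 2 and 3: (-2)(-2) − (1)(3) = 1 ≠ 0, so DE and DF are not parallel and the points are not collinear.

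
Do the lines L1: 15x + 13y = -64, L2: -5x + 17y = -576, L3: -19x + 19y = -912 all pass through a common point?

Yes

Intersecting L1 and L2: solving the 2×2 system gives (x, y) = (20, -28).
Substitute into L3: (-19)(20) + (19)(-28) = -912.
This equals -912, so (20, -28) lies on all three lines and they are concurrent.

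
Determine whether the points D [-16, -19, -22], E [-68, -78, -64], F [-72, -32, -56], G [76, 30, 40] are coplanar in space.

Yes

With D as base: DE = (-52, -59, -42), DF = (-56, -13, -34), DG = (92, 49, 62).
DF × DG = (860, 344, -1548).
DE · (DF × DG) = 0.
The scalar triple product vanishes, so the four points are coplanar.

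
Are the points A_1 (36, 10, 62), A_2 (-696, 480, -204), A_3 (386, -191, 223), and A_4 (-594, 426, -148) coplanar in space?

No

A normal to the plane through A_1, A_2, A_3 is n = A_1A_2 × A_1A_3 = (22204, 24752, -17368).
The plane has equation n·P = -29952. For A_4: n·A_4 = -74360.
-74360 ≠ -29952, so A_4 is off the plane.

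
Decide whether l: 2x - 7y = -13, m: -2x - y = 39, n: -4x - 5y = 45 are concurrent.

No

Intersecting l and m: solving the 2×2 system gives (x, y) = (-143/8, -13/4).
Substitute into n: (-4)(-143/8) + (-5)(-13/4) = 351/4.
But n requires 45 ≠ 351/4, so the three lines have no common point.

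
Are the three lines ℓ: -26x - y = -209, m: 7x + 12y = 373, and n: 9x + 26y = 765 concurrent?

Intersecting ℓ and m: solving the 2×2 system gives (x, y) = (7, 27).
Substitute into n: (9)(7) + (26)(27) = 765.
This equals 765, so (7, 27) lies on all three lines and they are concurrent.

Yes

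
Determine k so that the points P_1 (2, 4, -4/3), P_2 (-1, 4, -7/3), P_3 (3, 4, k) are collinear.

Direction P_1P_2 = (-3, 0, -1). From the x-coordinate of P_3, the parameter along the line is τ = (3 − 2)/(-3) = -1/3.
Then k = (-4/3) + (-1/3)·(-1) = -1.

-1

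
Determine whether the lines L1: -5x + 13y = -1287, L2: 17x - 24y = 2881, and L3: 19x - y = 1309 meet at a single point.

Yes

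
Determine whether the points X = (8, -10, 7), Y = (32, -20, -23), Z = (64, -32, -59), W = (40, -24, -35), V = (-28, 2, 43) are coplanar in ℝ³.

The plane through X, Y, Z has normal n = XY × XZ = (0, -96, 32) and equation n·P = 1184.
Checking the remaining points: n·W = 1184, n·V = 1184.
All equal 1184, so all 5 points lie in one plane.

Yes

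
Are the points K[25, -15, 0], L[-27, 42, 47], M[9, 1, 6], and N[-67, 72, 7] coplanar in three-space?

Yes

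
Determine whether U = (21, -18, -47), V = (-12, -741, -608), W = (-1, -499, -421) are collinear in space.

No

UV = (-33, -723, -561), UW = (-22, -481, -374).
UV × UW = (561, 0, -33).
The cross product is nonzero, so the points do not lie on one line.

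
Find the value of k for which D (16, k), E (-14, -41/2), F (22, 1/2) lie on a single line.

-3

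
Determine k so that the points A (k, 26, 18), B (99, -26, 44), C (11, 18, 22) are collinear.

Collinearity requires AB × AC = 0; each component is linear in k.
The y-component gives (-22)k + (-110) = 0, so k = -5.
The remaining components then also vanish.

-5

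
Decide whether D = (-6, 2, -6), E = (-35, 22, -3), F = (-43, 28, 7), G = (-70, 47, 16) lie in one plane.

No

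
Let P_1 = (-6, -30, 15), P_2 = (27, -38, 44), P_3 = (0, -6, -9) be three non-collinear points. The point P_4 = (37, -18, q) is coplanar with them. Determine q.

Coplanarity requires P_1P_2 · (P_1P_3 × P_1P_4) = 0.
P_1P_2 = (33, -8, 29), P_1P_3 = (6, 24, -24); the triple product is linear in q with coefficient 840 and constant term -22680.
Setting it to zero: q = 27.

27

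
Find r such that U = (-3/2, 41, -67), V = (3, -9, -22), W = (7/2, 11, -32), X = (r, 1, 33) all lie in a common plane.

The points are coplanar iff UV · (UW × UX) = 0.
Expanding, this is linear in r: (-400)r + (8200) = 0.
So r = 41/2.

41/2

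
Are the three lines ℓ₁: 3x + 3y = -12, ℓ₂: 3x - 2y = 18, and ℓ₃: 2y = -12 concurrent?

The three lines meet at one point iff the augmented coefficient matrix [aᵢ bᵢ cᵢ] has rank < 3, i.e. its determinant vanishes.
Here the determinant is 0.
It vanishes, so the lines are concurrent at (2, -6).

Yes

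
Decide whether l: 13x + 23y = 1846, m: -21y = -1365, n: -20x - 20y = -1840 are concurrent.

Lines aᵢx + bᵢy = cᵢ with pairwise distinct directions are concurrent exactly when det[aᵢ bᵢ cᵢ] = 0.
Here the determinant is 0.
It vanishes, so the lines are concurrent at (27, 65).

Yes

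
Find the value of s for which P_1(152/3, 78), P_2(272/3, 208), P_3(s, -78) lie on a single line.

Collinearity: (P_3 − P_1) must be parallel to (P_2 − P_1) = (40, 130).
Cross-multiplying the components: (s − 152/3)·(130) = (-156)·(40).
Solving gives s = 8/3.

8/3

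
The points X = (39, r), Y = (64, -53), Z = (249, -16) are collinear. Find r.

-58

Collinearity: (X − Y) must be parallel to (Z − Y) = (185, 37).
Cross-multiplying the components: (r − (-53))·(185) = (-25)·(37).
Solving gives r = -58.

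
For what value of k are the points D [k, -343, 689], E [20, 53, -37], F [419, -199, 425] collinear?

Direction EF = (399, -252, 462). From the y-coordinate of D, the parameter along the line is τ = (-343 − 53)/(-252) = 11/7.
Then k = 20 + 11/7·(399) = 647.

647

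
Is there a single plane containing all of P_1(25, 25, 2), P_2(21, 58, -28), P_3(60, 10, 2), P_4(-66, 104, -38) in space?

No

With P_1 as base: P_1P_2 = (-4, 33, -30), P_1P_3 = (35, -15, 0), P_1P_4 = (-91, 79, -40).
P_1P_3 × P_1P_4 = (600, 1400, 1400).
P_1P_2 · (P_1P_3 × P_1P_4) = 1800.
Since 1800 ≠ 0, the four points are not coplanar.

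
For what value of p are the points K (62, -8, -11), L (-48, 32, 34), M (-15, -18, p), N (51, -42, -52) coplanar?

-25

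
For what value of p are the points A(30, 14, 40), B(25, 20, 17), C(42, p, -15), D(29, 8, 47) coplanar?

The points are coplanar iff AB · (AC × AD) = 0.
Expanding, this is linear in p: (-58)p + (3944) = 0.
So p = 68.

68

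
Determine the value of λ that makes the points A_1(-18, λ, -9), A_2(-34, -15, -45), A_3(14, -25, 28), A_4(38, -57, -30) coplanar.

-15

Coplanarity ⇔ det[A_1A_2; A_1A_3; A_1A_4] = 0.
Expanding, this is linear in λ: (-4536)λ + (-68040) = 0.
So λ = -15.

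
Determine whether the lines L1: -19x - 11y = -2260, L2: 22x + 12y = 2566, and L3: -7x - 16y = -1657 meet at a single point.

Yes

Intersecting L1 and L2: solving the 2×2 system gives (x, y) = (79, 69).
Substitute into L3: (-7)(79) + (-16)(69) = -1657.
This equals -1657, so (79, 69) lies on all three lines and they are concurrent.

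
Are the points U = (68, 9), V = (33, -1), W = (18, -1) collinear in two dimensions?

UV = (-35, -10), UW = (-50, -10).
If collinear, UW would be a scalar multiple of UV. But (-35)·(-10) ≠ (-10)·(-50) (difference -150), so they are not parallel; the points are not collinear.

No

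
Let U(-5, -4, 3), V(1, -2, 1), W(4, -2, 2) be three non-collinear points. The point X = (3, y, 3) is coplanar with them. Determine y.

A normal to the plane is n = UV × UW = (2, -12, -6).
X lies in the plane iff n · UX = 0.
This gives (-12)y + (-32) = 0, so y = -8/3.

-8/3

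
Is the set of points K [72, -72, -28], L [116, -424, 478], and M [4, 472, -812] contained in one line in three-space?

KL = (44, -352, 506), KM = (-68, 544, -784).
KL × KM = (704, 88, 0).
The cross product is nonzero, so the points do not lie on one line.

No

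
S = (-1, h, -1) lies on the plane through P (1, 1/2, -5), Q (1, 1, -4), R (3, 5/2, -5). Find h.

1/2

Coplanarity requires PQ · (PR × PS) = 0.
PQ = (0, 1/2, 1), PR = (2, 2, 0); the triple product is linear in h with coefficient 2 and constant term -1.
Setting it to zero: h = 1/2.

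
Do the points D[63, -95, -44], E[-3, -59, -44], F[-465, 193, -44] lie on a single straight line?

Yes

DE = (-66, 36, 0), DF = (-528, 288, 0).
DE × DF = (0, 0, 0).
The cross product vanishes, so the three points are collinear.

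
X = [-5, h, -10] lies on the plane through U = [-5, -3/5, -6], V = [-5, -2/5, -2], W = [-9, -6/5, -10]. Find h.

The plane through U, V, W has equation (8/5)x − 16y + (4/5)z = -16/5.
Substituting X: (-16)h + (-16) = -16/5, so h = -4/5.

-4/5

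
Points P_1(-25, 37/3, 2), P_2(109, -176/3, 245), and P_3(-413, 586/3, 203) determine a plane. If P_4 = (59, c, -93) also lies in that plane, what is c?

-26

The plane through P_1, P_2, P_3 has equation −58740x − 121218y − 3026z = -32574.
Substituting P_4: (-121218)c + (-3184242) = -32574, so c = -26.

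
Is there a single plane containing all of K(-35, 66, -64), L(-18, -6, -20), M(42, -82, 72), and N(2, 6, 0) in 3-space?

No

With K as base: KL = (17, -72, 44), KM = (77, -148, 136), KN = (37, -60, 64).
KM × KN = (-1312, 104, 856).
KL · (KM × KN) = 7872.
Since 7872 ≠ 0, the four points are not coplanar.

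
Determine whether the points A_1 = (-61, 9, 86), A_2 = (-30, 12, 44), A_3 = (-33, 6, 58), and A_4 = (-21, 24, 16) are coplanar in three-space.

A normal to the plane through A_1, A_2, A_3 is n = A_1A_2 × A_1A_3 = (-210, -308, -177).
The plane has equation n·P = -5184. For A_4: n·A_4 = -5814.
-5814 ≠ -5184, so A_4 is off the plane.

No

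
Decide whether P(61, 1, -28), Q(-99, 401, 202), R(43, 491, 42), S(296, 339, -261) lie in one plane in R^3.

A normal to the plane through P, Q, R is n = PQ × PR = (-84700, 7060, -71200).
The plane has equation n·X = -3166040. For S: n·S = -4094660.
-4094660 ≠ -3166040, so S is off the plane.

No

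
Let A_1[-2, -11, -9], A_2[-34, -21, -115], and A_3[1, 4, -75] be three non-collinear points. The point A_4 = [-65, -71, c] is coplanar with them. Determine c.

0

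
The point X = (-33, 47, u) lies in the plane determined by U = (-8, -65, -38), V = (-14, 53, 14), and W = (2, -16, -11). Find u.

3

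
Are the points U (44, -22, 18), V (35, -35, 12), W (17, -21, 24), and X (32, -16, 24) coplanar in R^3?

The four points are coplanar iff the 3×3 determinant with rows UV, UW, UX is zero.
Rows: (-9, -13, -6), (-27, 1, 6), (-12, 6, 6).
Expanding along the first row: (-9)(-30) − (-13)(-90) + (-6)(-150) = 0.
Zero determinant ⇒ coplanar.

Yes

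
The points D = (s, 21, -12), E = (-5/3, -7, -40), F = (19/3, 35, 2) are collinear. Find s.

11/3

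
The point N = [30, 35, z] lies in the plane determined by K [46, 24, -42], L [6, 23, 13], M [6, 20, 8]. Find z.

-1

The plane through K, L, M has equation 170x − 200y + 120z = -2020.
Substituting N: (120)z + (-1900) = -2020, so z = -1.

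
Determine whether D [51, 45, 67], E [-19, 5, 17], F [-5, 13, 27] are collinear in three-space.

Yes

DE = (-70, -40, -50), DF = (-56, -32, -40).
Each component of DF is 4/5 times the corresponding component of DE, so DF = 4/5·DE and the points are collinear.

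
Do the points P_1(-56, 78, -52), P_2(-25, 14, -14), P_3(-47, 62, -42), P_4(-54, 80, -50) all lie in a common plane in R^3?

No

With P_1 as base: P_1P_2 = (31, -64, 38), P_1P_3 = (9, -16, 10), P_1P_4 = (2, 2, 2).
P_1P_3 × P_1P_4 = (-52, 2, 50).
P_1P_2 · (P_1P_3 × P_1P_4) = 160.
Since 160 ≠ 0, the four points are not coplanar.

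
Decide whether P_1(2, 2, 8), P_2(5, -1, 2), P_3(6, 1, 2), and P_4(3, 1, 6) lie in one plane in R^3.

Yes

The four points are coplanar iff the 3×3 determinant with rows P_1P_2, P_1P_3, P_1P_4 is zero.
Rows: (3, -3, -6), (4, -1, -6), (1, -1, -2).
Expanding along the first row: (3)(-4) − (-3)(-2) + (-6)(-3) = 0.
Zero determinant ⇒ coplanar.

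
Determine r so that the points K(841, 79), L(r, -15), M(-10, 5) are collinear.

The three points are collinear iff det[KL; KM] = 0.
This determinant is linear in r: (-74)r + (-17760) = 0, so r = -240.

-240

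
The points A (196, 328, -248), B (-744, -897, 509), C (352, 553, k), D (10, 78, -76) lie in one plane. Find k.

Normal to plane ABD: n = (-21450, 20878, 7150); plane equation n·P = 870584.
Requiring n·C = 870584: (7150)k + (3995134) = 870584.
So k = -437.

-437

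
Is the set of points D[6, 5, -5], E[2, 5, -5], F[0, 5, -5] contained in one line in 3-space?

DE = (-4, 0, 0), DF = (-6, 0, 0).
Each component of DF is 3/2 times the corresponding component of DE, so DF = 3/2·DE and the points are collinear.

Yes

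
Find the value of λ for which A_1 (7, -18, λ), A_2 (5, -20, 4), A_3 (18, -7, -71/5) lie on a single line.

Direction A_2A_3 = (13, 13, -91/5). From the x-coordinate of A_1, the parameter along the line is τ = (7 − 5)/13 = 2/13.
Then λ = 4 + 2/13·(-91/5) = 6/5.

6/5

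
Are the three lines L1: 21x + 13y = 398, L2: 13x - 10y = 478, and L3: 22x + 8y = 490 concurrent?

No

Lines aᵢx + bᵢy = cᵢ with pairwise distinct directions are concurrent exactly when det[aᵢ bᵢ cᵢ] = 0.
Here the determinant is -354.
Nonzero, so no common point exists.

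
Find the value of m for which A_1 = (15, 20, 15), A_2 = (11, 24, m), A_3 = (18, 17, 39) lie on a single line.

-17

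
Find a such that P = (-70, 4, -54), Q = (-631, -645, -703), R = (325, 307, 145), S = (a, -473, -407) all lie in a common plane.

-641

Coplanarity ⇔ det[PQ; PR; PS] = 0.
Expanding, this is linear in a: (67496)a + (43264936) = 0.
So a = -641.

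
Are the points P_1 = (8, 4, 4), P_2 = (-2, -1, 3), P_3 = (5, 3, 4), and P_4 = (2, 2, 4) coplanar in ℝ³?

Yes

A normal to the plane through P_1, P_2, P_3 is n = P_1P_2 × P_1P_3 = (-1, 3, -5).
The plane has equation n·P = -16. For P_4: n·P_4 = -16.
Equal, so P_4 lies in the plane and all four are coplanar.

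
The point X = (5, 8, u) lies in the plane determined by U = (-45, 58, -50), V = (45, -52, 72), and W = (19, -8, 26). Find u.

Coplanarity requires UV · (UW × UX) = 0.
UV = (90, -110, 122), UW = (64, -66, 76); the triple product is linear in u with coefficient 1100 and constant term -8800.
Setting it to zero: u = 8.

8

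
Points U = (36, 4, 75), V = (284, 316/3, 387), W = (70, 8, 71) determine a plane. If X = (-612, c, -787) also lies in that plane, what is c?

-812/3

A normal to the plane is n = UV × UW = (-4960/3, 11600, -7360/3).
X lies in the plane iff n · UX = 0.
This gives (11600)c + (9419200/3) = 0, so c = -812/3.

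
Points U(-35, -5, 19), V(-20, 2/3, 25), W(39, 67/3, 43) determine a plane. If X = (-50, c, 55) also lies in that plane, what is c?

The plane through U, V, W has equation −28x + 84y − (28/3)z = 1148/3.
Substituting X: (84)c + (2660/3) = 1148/3, so c = -6.

-6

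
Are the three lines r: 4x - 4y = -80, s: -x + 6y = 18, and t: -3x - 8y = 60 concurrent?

No

The three lines meet at one point iff the augmented coefficient matrix [aᵢ bᵢ cᵢ] has rank < 3, i.e. its determinant vanishes.
Here the determinant is -88.
Nonzero, so no common point exists.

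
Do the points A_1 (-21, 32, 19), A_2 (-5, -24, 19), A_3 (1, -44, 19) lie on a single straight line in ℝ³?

A_1A_2 = (16, -56, 0), A_1A_3 = (22, -76, 0).
Comparing components 1 and 2: (16)(-76) − (-56)(22) = 16 ≠ 0, so A_1A_2 and A_1A_3 are not parallel and the points are not collinear.

No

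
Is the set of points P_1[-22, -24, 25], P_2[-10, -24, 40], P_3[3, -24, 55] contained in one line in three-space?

P_1P_2 = (12, 0, 15), P_1P_3 = (25, 0, 30).
P_1P_2 × P_1P_3 = (0, 15, 0).
The cross product is nonzero, so the points do not lie on one line.

No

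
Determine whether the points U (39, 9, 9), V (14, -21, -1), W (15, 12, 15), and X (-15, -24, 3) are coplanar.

Yes

The four points are coplanar iff the 3×3 determinant with rows UV, UW, UX is zero.
Rows: (-25, -30, -10), (-24, 3, 6), (-54, -33, -6).
Expanding along the first row: (-25)(180) − (-30)(468) + (-10)(954) = 0.
Zero determinant ⇒ coplanar.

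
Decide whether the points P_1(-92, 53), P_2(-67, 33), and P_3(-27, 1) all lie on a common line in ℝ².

P_1P_2 = (25, -20), P_1P_3 = (65, -52).
det[P_1P_2; P_1P_3] = (25)(-52) − (-20)(65) = 0.
The determinant is zero, so the points are collinear.

Yes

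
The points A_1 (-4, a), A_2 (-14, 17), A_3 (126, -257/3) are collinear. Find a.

29/3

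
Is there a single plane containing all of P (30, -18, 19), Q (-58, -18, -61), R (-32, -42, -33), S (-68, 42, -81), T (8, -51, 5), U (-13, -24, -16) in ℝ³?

The plane through P, Q, R has normal n = PQ × PR = (-1920, 384, 2112) and equation n·X = -24384.
Checking the remaining points: n·S = -24384, n·T = -24384, n·U = -18048.
Since n·U = -18048 ≠ -24384, U is off the plane and the points are not all coplanar.

No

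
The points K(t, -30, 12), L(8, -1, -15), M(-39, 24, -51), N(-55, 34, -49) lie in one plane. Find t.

The points are coplanar iff KL · (KM × KN) = 0.
Expanding, this is linear in t: (-410)t + (24600) = 0.
So t = 60.

60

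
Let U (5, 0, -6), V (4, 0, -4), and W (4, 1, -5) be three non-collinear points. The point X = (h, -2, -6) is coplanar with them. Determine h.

6

A normal to the plane is n = UV × UW = (-2, -1, -1).
X lies in the plane iff n · UX = 0.
This gives (-2)h + (12) = 0, so h = 6.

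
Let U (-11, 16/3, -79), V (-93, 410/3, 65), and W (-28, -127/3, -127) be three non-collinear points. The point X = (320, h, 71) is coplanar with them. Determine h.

Coplanarity requires UV · (UW × UX) = 0.
UV = (-82, 394/3, 144), UW = (-17, -143/3, -48); the triple product is linear in h with coefficient -6384 and constant term 1140608.
Setting it to zero: h = 536/3.

536/3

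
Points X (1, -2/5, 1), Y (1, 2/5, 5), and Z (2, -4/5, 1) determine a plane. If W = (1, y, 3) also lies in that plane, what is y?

The plane through X, Y, Z has equation (8/5)x + 4y − (4/5)z = -4/5.
Substituting W: (4)y + (-4/5) = -4/5, so y = 0.

0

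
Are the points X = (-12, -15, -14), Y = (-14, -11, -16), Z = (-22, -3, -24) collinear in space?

XY = (-2, 4, -2), XZ = (-10, 12, -10).
Comparing components 2 and 3: (4)(-10) − (-2)(12) = -16 ≠ 0, so XY and XZ are not parallel and the points are not collinear.

No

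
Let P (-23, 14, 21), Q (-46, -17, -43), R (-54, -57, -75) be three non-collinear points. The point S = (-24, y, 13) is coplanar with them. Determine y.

Coplanarity requires PQ · (PR × PS) = 0.
PQ = (-23, -31, -64), PR = (-31, -71, -96); the triple product is linear in y with coefficient -224 and constant term -672.
Setting it to zero: y = -3.

-3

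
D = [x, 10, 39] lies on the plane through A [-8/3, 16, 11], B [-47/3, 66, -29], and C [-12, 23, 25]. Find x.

-10

The plane through A, B, C has equation 980x + (1666/3)y + (1127/3)z = 31213/3.
Substituting D: (980)x + (60613/3) = 31213/3, so x = -10.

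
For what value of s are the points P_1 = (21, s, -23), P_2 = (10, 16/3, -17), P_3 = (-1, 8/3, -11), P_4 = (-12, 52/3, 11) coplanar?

Coplanarity ⇔ det[P_1P_2; P_1P_3; P_1P_4] = 0.
Expanding, this is linear in s: (-176)s + (1408) = 0.
So s = 8.

8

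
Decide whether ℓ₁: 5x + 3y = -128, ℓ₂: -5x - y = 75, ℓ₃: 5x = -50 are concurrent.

Intersecting ℓ₁ and ℓ₂: solving the 2×2 system gives (x, y) = (-97/10, -53/2).
Substitute into ℓ₃: (5)(-97/10) + (0)(-53/2) = -97/2.
But ℓ₃ requires -50 ≠ -97/2, so the three lines have no common point.

No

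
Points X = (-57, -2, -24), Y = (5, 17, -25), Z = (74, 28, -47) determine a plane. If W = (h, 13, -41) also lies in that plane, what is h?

A normal to the plane is n = XY × XZ = (-407, 1295, -629).
W lies in the plane iff n · XW = 0.
This gives (-407)h + (6919) = 0, so h = 17.

17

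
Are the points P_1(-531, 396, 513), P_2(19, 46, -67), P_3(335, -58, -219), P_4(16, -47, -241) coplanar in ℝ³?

The four points are coplanar iff the 3×3 determinant with rows P_1P_2, P_1P_3, P_1P_4 is zero.
Rows: (550, -350, -580), (866, -454, -732), (547, -443, -754).
Expanding along the first row: (550)(18040) − (-350)(-252560) + (-580)(-135300) = 0.
Zero determinant ⇒ coplanar.

Yes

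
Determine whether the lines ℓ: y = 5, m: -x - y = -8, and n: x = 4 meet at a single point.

No

Intersecting ℓ and m: solving the 2×2 system gives (x, y) = (3, 5).
Substitute into n: (1)(3) + (0)(5) = 3.
But n requires 4 ≠ 3, so the three lines have no common point.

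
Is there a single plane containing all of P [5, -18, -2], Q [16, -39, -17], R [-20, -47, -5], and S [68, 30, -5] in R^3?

No

The four points are coplanar iff the 3×3 determinant with rows PQ, PR, PS is zero.
Rows: (11, -21, -15), (-25, -29, -3), (63, 48, -3).
Expanding along the first row: (11)(231) − (-21)(264) + (-15)(627) = -1320.
Nonzero ⇒ not coplanar.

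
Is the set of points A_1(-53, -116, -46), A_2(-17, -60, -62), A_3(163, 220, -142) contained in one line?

Yes

A_1A_2 = (36, 56, -16), A_1A_3 = (216, 336, -96).
Each component of A_1A_3 is 6 times the corresponding component of A_1A_2, so A_1A_3 = 6·A_1A_2 and the points are collinear.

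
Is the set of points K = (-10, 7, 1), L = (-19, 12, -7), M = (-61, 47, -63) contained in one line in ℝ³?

No

KL = (-9, 5, -8), KM = (-51, 40, -64).
KL × KM = (0, -168, -105).
The cross product is nonzero, so the points do not lie on one line.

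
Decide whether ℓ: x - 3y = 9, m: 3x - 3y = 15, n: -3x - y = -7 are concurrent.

Yes

Intersecting ℓ and m: solving the 2×2 system gives (x, y) = (3, -2).
Substitute into n: (-3)(3) + (-1)(-2) = -7.
This equals -7, so (3, -2) lies on all three lines and they are concurrent.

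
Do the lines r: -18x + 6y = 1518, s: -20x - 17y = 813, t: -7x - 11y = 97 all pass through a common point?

No

Intersecting r and s: solving the 2×2 system gives (x, y) = (-5114/71, 2621/71).
Substitute into t: (-7)(-5114/71) + (-11)(2621/71) = 6967/71.
But t requires 97 ≠ 6967/71, so the three lines have no common point.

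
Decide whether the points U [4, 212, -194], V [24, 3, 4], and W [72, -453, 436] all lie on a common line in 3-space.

No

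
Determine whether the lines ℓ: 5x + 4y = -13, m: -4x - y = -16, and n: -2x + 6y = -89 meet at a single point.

Intersecting ℓ and m: solving the 2×2 system gives (x, y) = (7, -12).
Substitute into n: (-2)(7) + (6)(-12) = -86.
But n requires -89 ≠ -86, so the three lines have no common point.

No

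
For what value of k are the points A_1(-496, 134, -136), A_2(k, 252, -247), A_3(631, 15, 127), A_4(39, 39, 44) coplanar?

210

Coplanarity ⇔ det[A_1A_2; A_1A_3; A_1A_4] = 0.
Expanding, this is linear in k: (3565)k + (-748650) = 0.
So k = 210.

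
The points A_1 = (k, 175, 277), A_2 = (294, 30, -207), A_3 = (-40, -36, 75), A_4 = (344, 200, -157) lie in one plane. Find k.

-124

Coplanarity ⇔ det[A_1A_2; A_1A_3; A_1A_4] = 0.
Expanding, this is linear in k: (51240)k + (6353760) = 0.
So k = -124.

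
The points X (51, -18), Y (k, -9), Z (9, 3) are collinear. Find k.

33

Collinearity: (Y − X) must be parallel to (Z − X) = (-42, 21).
Cross-multiplying the components: (k − 51)·(21) = (9)·(-42).
Solving gives k = 33.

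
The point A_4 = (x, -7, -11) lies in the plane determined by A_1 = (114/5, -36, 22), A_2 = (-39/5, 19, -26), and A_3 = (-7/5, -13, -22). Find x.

3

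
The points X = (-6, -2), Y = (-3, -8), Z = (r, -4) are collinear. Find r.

The three points are collinear iff det[XY; XZ] = 0.
This determinant is linear in r: (6)r + (30) = 0, so r = -5.

-5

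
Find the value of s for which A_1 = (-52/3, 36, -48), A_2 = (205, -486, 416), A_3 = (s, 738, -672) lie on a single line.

Direction A_1A_2 = (667/3, -522, 464). From the y-coordinate of A_3, the parameter along the line is τ = (738 − 36)/(-522) = -39/29.
Then s = (-52/3) + (-39/29)·(667/3) = -949/3.

-949/3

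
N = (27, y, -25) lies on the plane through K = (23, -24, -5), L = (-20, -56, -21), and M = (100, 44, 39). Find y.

-36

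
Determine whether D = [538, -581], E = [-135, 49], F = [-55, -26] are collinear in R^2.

No

DE = (-673, 630), DF = (-593, 555).
Twice the signed area of △DEF is (-673)(555) − (630)(-593) = 75.
The area is nonzero, so the three points are not collinear.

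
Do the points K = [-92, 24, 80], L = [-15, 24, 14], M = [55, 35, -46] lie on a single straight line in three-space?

No

KL = (77, 0, -66), KM = (147, 11, -126).
Comparing components 2 and 3: (0)(-126) − (-66)(11) = 726 ≠ 0, so KL and KM are not parallel and the points are not collinear.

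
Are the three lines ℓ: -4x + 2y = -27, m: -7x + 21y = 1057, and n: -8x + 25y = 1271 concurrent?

Intersecting ℓ and m: solving the 2×2 system gives (x, y) = (383/10, 631/10).
Substitute into n: (-8)(383/10) + (25)(631/10) = 12711/10.
But n requires 1271 ≠ 12711/10, so the three lines have no common point.

No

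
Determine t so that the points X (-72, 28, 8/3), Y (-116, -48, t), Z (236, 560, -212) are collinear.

Collinearity requires XY × XZ = 0; each component is linear in t.
The x-component gives (-532)t + (53200/3) = 0, so t = 100/3.
The remaining components then also vanish.

100/3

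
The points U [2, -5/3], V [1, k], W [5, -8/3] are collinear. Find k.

-4/3

The three points are collinear iff det[UV; UW] = 0.
This determinant is linear in k: (-3)k + (-4) = 0, so k = -4/3.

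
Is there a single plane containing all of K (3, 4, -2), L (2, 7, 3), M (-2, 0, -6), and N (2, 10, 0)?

No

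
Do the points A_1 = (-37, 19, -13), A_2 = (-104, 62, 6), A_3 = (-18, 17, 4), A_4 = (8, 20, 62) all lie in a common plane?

No

With A_1 as base: A_1A_2 = (-67, 43, 19), A_1A_3 = (19, -2, 17), A_1A_4 = (45, 1, 75).
A_1A_3 × A_1A_4 = (-167, -660, 109).
A_1A_2 · (A_1A_3 × A_1A_4) = -15120.
Since -15120 ≠ 0, the four points are not coplanar.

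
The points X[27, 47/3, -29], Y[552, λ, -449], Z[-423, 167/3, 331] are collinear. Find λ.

-31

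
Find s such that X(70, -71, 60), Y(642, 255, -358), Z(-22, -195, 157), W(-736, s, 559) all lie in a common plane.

-314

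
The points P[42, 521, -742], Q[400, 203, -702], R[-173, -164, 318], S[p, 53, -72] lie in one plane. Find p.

Normal to plane PQR: n = (-309680, -388080, -313600); plane equation n·X = 17494960.
Requiring n·S = 17494960: (-309680)p + (2010960) = 17494960.
So p = -50.

-50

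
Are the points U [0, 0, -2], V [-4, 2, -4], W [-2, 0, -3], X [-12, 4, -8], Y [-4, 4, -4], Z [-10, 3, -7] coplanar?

The plane through U, V, W has normal n = UV × UW = (-2, 0, 4) and equation n·P = -8.
Checking the remaining points: n·X = -8, n·Y = -8, n·Z = -8.
All equal -8, so all 6 points lie in one plane.

Yes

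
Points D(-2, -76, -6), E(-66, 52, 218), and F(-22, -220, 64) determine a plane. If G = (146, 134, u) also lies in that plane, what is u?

-524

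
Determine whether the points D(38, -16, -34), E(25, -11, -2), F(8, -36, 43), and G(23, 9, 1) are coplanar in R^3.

Yes

The four points are coplanar iff the 3×3 determinant with rows DE, DF, DG is zero.
Rows: (-13, 5, 32), (-30, -20, 77), (-15, 25, 35).
Expanding along the first row: (-13)(-2625) − (5)(105) + (32)(-1050) = 0.
Zero determinant ⇒ coplanar.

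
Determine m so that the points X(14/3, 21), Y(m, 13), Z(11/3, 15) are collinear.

Collinearity: (Y − X) must be parallel to (Z − X) = (-1, -6).
Cross-multiplying the components: (m − 14/3)·(-6) = (-8)·(-1).
Solving gives m = 10/3.

10/3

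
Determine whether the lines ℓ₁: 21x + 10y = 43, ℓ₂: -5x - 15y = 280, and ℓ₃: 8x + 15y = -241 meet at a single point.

Yes

Lines aᵢx + bᵢy = cᵢ with pairwise distinct directions are concurrent exactly when det[aᵢ bᵢ cᵢ] = 0.
Here the determinant is 0.
It vanishes, so the lines are concurrent at (13, -23).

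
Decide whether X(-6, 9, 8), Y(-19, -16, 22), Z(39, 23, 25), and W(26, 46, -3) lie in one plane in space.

No

With X as base: XY = (-13, -25, 14), XZ = (45, 14, 17), XW = (32, 37, -11).
XZ × XW = (-783, 1039, 1217).
XY · (XZ × XW) = 1242.
Since 1242 ≠ 0, the four points are not coplanar.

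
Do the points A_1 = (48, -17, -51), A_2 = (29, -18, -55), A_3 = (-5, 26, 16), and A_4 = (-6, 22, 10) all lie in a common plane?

The four points are coplanar iff the 3×3 determinant with rows A_1A_2, A_1A_3, A_1A_4 is zero.
Rows: (-19, -1, -4), (-53, 43, 67), (-54, 39, 61).
Expanding along the first row: (-19)(10) − (-1)(385) + (-4)(255) = -825.
Nonzero ⇒ not coplanar.

No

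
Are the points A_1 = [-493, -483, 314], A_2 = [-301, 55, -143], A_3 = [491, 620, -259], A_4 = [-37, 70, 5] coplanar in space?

No

The four points are coplanar iff the 3×3 determinant with rows A_1A_2, A_1A_3, A_1A_4 is zero.
Rows: (192, 538, -457), (984, 1103, -573), (456, 553, -309).
Expanding along the first row: (192)(-23958) − (538)(-42768) + (-457)(41184) = -411840.
Nonzero ⇒ not coplanar.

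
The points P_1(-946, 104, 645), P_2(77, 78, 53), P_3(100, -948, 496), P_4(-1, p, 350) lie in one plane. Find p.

Coplanarity ⇔ det[P_1P_2; P_1P_3; P_1P_4] = 0.
Expanding, this is linear in p: (-466805)p + (-226867230) = 0.
So p = -486.

-486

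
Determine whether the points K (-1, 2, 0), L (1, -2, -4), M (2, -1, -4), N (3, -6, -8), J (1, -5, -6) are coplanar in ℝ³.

Yes

The plane through K, L, M has normal n = KL × KM = (4, -4, 6) and equation n·P = -12.
Checking the remaining points: n·N = -12, n·J = -12.
All equal -12, so all 5 points lie in one plane.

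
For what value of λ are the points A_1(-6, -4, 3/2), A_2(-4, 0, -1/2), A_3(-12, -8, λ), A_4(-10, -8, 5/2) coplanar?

3/2

Normal to plane A_1A_2A_4: n = (-4, 6, 8); plane equation n·P = 12.
Requiring n·A_3 = 12: (8)λ + (0) = 12.
So λ = 3/2.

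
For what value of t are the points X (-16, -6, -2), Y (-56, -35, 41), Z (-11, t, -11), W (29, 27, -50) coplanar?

Coplanarity ⇔ det[XY; XZ; XW] = 0.
Expanding, this is linear in t: (-15)t + (-90) = 0.
So t = -6.

-6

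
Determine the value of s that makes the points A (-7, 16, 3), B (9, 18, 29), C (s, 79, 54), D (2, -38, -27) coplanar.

-7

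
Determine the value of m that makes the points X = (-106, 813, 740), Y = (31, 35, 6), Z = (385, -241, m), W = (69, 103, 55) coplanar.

The points are coplanar iff XY · (XZ × XW) = 0.
Expanding, this is linear in m: (-38880)m + (-13491360) = 0.
So m = -347.

-347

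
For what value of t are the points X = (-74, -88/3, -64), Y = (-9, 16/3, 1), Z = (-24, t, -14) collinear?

Direction XY = (65, 104/3, 65). From the x-coordinate of Z, the parameter along the line is τ = (-24 − (-74))/65 = 10/13.
Then t = (-88/3) + 10/13·(104/3) = -8/3.

-8/3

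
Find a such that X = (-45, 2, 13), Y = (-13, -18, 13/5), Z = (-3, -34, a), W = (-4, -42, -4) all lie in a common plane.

The points are coplanar iff XY · (XZ × XW) = 0.
Expanding, this is linear in a: (588)a + (7644/5) = 0.
So a = -13/5.

-13/5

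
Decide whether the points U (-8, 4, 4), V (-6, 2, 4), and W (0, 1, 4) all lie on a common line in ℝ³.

No

UV = (2, -2, 0), UW = (8, -3, 0).
UV × UW = (0, 0, 10).
The cross product is nonzero, so the points do not lie on one line.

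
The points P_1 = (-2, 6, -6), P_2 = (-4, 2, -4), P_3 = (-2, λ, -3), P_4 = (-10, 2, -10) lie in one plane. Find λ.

3

The points are coplanar iff P_1P_2 · (P_1P_3 × P_1P_4) = 0.
Expanding, this is linear in λ: (24)λ + (-72) = 0.
So λ = 3.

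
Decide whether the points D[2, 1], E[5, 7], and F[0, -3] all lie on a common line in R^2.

Yes

DE = (3, 6), DF = (-2, -4).
Twice the signed area of △DEF is (3)(-4) − (6)(-2) = 0.
The triangle is degenerate (zero area), so the points are collinear.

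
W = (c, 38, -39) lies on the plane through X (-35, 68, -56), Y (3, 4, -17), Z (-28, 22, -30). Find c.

-30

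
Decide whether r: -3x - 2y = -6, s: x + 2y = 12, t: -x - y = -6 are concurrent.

No

Intersecting r and s: solving the 2×2 system gives (x, y) = (-3, 15/2).
Substitute into t: (-1)(-3) + (-1)(15/2) = -9/2.
But t requires -6 ≠ -9/2, so the three lines have no common point.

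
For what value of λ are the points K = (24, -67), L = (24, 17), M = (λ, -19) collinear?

24

The three points are collinear iff det[KL; KM] = 0.
This determinant is linear in λ: (-84)λ + (2016) = 0, so λ = 24.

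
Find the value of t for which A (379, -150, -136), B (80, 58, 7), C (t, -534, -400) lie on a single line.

Direction AB = (-299, 208, 143). From the y-coordinate of C, the parameter along the line is τ = (-534 − (-150))/208 = -24/13.
Then t = 379 + (-24/13)·(-299) = 931.

931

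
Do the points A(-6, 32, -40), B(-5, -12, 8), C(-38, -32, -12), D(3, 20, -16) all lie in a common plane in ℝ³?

The four points are coplanar iff the 3×3 determinant with rows AB, AC, AD is zero.
Rows: (1, -44, 48), (-32, -64, 28), (9, -12, 24).
Expanding along the first row: (1)(-1200) − (-44)(-1020) + (48)(960) = 0.
Zero determinant ⇒ coplanar.

Yes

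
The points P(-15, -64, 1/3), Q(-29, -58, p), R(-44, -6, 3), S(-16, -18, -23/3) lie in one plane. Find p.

17/3

Normal to plane PRS: n = (-1760/3, -704/3, -1276); plane equation n·X = 70180/3.
Requiring n·Q = 70180/3: (-1276)p + (30624) = 70180/3.
So p = 17/3.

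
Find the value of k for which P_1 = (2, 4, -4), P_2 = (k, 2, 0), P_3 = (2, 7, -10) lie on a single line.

2

Direction P_1P_3 = (0, 3, -6). From the y-coordinate of P_2, the parameter along the line is τ = (2 − 4)/3 = -2/3.
Then k = 2 + (-2/3)·(0) = 2.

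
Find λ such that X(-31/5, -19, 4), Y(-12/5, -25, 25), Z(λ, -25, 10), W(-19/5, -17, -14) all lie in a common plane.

Coplanarity ⇔ det[XY; XZ; XW] = 0.
Expanding, this is linear in λ: (-66)λ + (858/5) = 0.
So λ = 13/5.

13/5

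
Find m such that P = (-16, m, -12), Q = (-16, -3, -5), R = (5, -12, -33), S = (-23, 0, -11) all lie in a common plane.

The points are coplanar iff PQ · (PR × PS) = 0.
Expanding, this is linear in m: (-322)m + (-966) = 0.
So m = -3.

-3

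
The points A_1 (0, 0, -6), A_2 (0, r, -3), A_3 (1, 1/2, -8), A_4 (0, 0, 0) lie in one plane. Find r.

The points are coplanar iff A_1A_2 · (A_1A_3 × A_1A_4) = 0.
Expanding, this is linear in r: (-6)r + (0) = 0.
So r = 0.

0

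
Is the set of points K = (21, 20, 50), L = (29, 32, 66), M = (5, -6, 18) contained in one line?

No

KL = (8, 12, 16), KM = (-16, -26, -32).
Comparing components 2 and 3: (12)(-32) − (16)(-26) = 32 ≠ 0, so KL and KM are not parallel and the points are not collinear.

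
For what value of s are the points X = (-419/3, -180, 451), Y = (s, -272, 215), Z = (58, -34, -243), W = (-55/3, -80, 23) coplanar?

-193/3

The points are coplanar iff XY · (XZ × XW) = 0.
Expanding, this is linear in s: (6912)s + (444672) = 0.
So s = -193/3.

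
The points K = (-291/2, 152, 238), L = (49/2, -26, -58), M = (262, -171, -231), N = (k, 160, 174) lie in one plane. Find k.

-531/2

Normal to plane KLM: n = (-12126, -40890, 17625); plane equation n·P = -256197.
Requiring n·N = -256197: (-12126)k + (-3475650) = -256197.
So k = -531/2.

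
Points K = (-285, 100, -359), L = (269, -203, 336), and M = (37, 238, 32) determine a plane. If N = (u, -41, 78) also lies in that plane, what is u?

A normal to the plane is n = KL × KM = (-214383, 7176, 174018).
N lies in the plane iff n · KN = 0.
This gives (-214383)u + (13934895) = 0, so u = 65.

65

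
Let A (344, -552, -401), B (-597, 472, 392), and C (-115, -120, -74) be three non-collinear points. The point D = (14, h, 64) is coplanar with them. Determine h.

The plane through A, B, C has equation −7728x − 56280y + 63504z = 2943024.
Substituting D: (-56280)h + (3956064) = 2943024, so h = 18.

18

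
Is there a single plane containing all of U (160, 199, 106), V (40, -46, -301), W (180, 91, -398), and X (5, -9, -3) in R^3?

Yes

A normal to the plane through U, V, W is n = UV × UW = (79524, -68620, 17860).
The plane has equation n·P = 961620. For X: n·X = 961620.
Equal, so X lies in the plane and all four are coplanar.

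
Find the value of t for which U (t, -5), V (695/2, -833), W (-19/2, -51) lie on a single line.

-61/2

Collinearity: (U − V) must be parallel to (W − V) = (-357, 782).
Cross-multiplying the components: (t − 695/2)·(782) = (828)·(-357).
Solving gives t = -61/2.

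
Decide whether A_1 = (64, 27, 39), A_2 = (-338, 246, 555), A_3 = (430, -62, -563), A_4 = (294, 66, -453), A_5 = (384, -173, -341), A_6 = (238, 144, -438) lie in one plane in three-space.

The plane through A_1, A_2, A_3 has normal n = A_1A_2 × A_1A_3 = (-85914, -53148, -44376) and equation n·P = -8664156.
Checking the remaining points: n·A_4 = -8664156, n·A_5 = -8664156, n·A_6 = -8664156.
All equal -8664156, so all 6 points lie in one plane.

Yes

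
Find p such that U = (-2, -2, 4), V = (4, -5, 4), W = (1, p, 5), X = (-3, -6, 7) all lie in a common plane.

Normal to plane UVX: n = (-9, -18, -27); plane equation n·P = -54.
Requiring n·W = -54: (-18)p + (-144) = -54.
So p = -5.

-5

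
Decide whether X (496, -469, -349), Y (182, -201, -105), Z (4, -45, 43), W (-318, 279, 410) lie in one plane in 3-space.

With X as base: XY = (-314, 268, 244), XZ = (-492, 424, 392), XW = (-814, 748, 759).
XZ × XW = (28600, 54340, -22880).
XY · (XZ × XW) = 0.
The scalar triple product vanishes, so the four points are coplanar.

Yes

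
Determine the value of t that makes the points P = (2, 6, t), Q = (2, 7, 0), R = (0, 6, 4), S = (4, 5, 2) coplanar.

Coplanarity ⇔ det[PQ; PR; PS] = 0.
Expanding, this is linear in t: (-6)t + (12) = 0.
So t = 2.

2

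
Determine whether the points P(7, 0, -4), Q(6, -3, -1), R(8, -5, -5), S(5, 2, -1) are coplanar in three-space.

No

With P as base: PQ = (-1, -3, 3), PR = (1, -5, -1), PS = (-2, 2, 3).
PR × PS = (-13, -1, -8).
PQ · (PR × PS) = -8.
Since -8 ≠ 0, the four points are not coplanar.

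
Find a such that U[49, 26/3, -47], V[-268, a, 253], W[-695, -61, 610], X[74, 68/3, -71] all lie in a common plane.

The points are coplanar iff UV · (UW × UX) = 0.
Expanding, this is linear in a: (-1431)a + (-204156) = 0.
So a = -428/3.

-428/3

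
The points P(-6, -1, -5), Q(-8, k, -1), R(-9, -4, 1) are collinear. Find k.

-3

Collinearity requires PQ × PR = 0; each component is linear in k.
The x-component gives (6)k + (18) = 0, so k = -3.
The remaining components then also vanish.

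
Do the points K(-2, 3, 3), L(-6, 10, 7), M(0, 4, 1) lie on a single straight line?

No

KL = (-4, 7, 4), KM = (2, 1, -2).
Comparing components 2 and 3: (7)(-2) − (4)(1) = -18 ≠ 0, so KL and KM are not parallel and the points are not collinear.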